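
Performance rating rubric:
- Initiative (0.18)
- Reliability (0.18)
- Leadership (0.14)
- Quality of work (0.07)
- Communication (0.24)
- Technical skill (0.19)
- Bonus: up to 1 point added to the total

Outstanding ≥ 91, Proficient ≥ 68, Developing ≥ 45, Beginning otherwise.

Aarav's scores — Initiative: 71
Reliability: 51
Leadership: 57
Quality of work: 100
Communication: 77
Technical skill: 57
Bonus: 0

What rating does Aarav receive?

Developing

Weighted total:
  Initiative 71 × 0.18 = 12.78
  Reliability 51 × 0.18 = 9.18
  Leadership 57 × 0.14 = 7.98
  Quality of work 100 × 0.07 = 7
  Communication 77 × 0.24 = 18.48
  Technical skill 57 × 0.19 = 10.83
Sum = 66.25
Bonus: 66.25 + 0 = 66.25
66.25 is ≥ 45 and < 68 → Developing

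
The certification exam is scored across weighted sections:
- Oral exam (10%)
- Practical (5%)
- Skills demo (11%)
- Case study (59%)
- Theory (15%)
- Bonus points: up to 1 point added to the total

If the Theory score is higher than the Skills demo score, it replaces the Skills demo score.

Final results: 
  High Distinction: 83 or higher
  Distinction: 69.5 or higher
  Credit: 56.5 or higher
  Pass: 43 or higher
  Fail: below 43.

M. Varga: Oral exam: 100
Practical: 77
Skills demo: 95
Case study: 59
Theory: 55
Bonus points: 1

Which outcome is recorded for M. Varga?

Credit

Theory (55) ≤ Skills demo (95), so Skills demo stays at 95.
Weighted total:
  Oral exam 100 × 0.1 = 10
  Practical 77 × 0.05 = 3.85
  Skills demo 95 × 0.11 = 10.45
  Case study 59 × 0.59 = 34.81
  Theory 55 × 0.15 = 8.25
Sum = 67.36
Bonus points: 67.36 + 1 = 68.36
68.36 is ≥ 56.5 and < 69.5 → Credit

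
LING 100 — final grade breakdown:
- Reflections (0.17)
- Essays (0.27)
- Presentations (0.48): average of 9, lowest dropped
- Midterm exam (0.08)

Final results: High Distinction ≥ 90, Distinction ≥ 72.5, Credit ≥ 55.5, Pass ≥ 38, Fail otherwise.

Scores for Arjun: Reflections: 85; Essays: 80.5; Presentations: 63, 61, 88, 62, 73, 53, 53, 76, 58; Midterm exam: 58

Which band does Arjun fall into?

Distinction

Presentations: drop 53 → average of remaining 8 = 534/8 = 66.75
Weighted total:
  Reflections 85 × 0.17 = 14.45
  Essays 80.5 × 0.27 = 21.735
  Presentations 66.75 × 0.48 = 32.04
  Midterm exam 58 × 0.08 = 4.64
Sum = 72.865
72.865 is ≥ 72.5 and < 90 → Distinction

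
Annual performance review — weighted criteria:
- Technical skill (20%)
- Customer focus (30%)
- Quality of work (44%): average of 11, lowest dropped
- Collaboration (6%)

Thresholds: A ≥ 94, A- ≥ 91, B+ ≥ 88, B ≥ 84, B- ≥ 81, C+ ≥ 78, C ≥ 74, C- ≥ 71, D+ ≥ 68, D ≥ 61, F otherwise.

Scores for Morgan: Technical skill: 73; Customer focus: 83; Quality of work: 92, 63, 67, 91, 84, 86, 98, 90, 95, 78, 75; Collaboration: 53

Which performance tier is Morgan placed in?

C+

Quality of work: drop 63 → average of remaining 10 = 856/10 = 85.6
Weighted total:
  Technical skill 73 × 0.2 = 14.6
  Customer focus 83 × 0.3 = 24.9
  Quality of work 85.6 × 0.44 = 37.664
  Collaboration 53 × 0.06 = 3.18
Sum = 80.344
80.344 is ≥ 78 and < 81 → C+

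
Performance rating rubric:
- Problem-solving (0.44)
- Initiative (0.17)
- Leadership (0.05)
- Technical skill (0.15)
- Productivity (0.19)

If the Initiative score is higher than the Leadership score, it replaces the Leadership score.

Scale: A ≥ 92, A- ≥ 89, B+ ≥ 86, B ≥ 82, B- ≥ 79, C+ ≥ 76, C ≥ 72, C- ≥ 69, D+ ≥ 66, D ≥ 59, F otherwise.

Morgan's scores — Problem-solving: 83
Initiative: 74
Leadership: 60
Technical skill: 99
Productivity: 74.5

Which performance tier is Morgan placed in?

Initiative (74) > Leadership (60), so Leadership counts as 74.
Weighted total:
  Problem-solving 83 × 0.44 = 36.52
  Initiative 74 × 0.17 = 12.58
  Leadership 74 × 0.05 = 3.7
  Technical skill 99 × 0.15 = 14.85
  Productivity 74.5 × 0.19 = 14.155
Sum = 81.805
81.805 is ≥ 79 and < 82 → B-

B-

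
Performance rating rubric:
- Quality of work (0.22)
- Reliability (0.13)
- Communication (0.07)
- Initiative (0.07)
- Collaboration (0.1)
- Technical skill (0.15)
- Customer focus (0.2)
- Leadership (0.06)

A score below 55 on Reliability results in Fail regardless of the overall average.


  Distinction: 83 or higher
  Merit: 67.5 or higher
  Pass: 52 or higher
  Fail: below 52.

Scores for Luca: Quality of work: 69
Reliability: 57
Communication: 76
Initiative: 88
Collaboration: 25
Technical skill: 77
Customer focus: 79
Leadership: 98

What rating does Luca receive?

Merit

Reliability score 57 ≥ 55: minimum met.
Weighted total:
  Quality of work 69 × 0.22 = 15.18
  Reliability 57 × 0.13 = 7.41
  Communication 76 × 0.07 = 5.32
  Initiative 88 × 0.07 = 6.16
  Collaboration 25 × 0.1 = 2.5
  Technical skill 77 × 0.15 = 11.55
  Customer focus 79 × 0.2 = 15.8
  Leadership 98 × 0.06 = 5.88
Sum = 69.8
69.8 is ≥ 67.5 and < 83 → Merit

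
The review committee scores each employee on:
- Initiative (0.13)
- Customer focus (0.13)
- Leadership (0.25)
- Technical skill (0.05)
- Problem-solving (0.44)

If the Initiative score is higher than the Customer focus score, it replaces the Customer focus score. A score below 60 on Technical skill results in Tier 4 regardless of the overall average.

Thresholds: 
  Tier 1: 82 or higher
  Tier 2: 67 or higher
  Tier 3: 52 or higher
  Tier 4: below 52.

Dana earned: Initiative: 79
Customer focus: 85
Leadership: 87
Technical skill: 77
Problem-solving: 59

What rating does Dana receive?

Tier 2

Initiative (79) ≤ Customer focus (85), so Customer focus stays at 85.
Technical skill score 77 ≥ 60: minimum met.
Weighted total:
  Initiative 79 × 0.13 = 10.27
  Customer focus 85 × 0.13 = 11.05
  Leadership 87 × 0.25 = 21.75
  Technical skill 77 × 0.05 = 3.85
  Problem-solving 59 × 0.44 = 25.96
Sum = 72.88
72.88 is ≥ 67 and < 82 → Tier 2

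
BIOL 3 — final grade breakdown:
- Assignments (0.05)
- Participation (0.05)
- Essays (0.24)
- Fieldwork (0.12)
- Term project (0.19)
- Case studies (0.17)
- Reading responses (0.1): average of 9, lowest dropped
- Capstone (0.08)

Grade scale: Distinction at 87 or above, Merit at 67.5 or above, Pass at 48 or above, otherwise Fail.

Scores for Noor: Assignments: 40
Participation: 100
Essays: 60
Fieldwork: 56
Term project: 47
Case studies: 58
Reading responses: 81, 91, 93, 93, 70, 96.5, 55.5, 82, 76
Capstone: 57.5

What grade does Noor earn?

Reading responses: drop 55.5 → average of remaining 8 = 682.5/8 = 85.3125
Weighted total:
  Assignments 40 × 0.05 = 2
  Participation 100 × 0.05 = 5
  Essays 60 × 0.24 = 14.4
  Fieldwork 56 × 0.12 = 6.72
  Term project 47 × 0.19 = 8.93
  Case studies 58 × 0.17 = 9.86
  Reading responses 85.3125 × 0.1 = 8.53125
  Capstone 57.5 × 0.08 = 4.6
Sum = 60.04125
60.04125 is ≥ 48 and < 67.5 → Pass

Pass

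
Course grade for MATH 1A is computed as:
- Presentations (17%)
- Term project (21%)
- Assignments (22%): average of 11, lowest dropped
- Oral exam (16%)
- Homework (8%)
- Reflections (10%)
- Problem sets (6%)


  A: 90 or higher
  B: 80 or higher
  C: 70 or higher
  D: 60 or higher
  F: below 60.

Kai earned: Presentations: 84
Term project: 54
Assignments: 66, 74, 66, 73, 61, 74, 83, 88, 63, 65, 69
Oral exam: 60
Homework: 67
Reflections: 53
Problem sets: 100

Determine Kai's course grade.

D

Assignments: drop 61 → average of remaining 10 = 721/10 = 72.1
Weighted total:
  Presentations 84 × 0.17 = 14.28
  Term project 54 × 0.21 = 11.34
  Assignments 72.1 × 0.22 = 15.862
  Oral exam 60 × 0.16 = 9.6
  Homework 67 × 0.08 = 5.36
  Reflections 53 × 0.1 = 5.3
  Problem sets 100 × 0.06 = 6
Sum = 67.742
67.742 is ≥ 60 and < 70 → D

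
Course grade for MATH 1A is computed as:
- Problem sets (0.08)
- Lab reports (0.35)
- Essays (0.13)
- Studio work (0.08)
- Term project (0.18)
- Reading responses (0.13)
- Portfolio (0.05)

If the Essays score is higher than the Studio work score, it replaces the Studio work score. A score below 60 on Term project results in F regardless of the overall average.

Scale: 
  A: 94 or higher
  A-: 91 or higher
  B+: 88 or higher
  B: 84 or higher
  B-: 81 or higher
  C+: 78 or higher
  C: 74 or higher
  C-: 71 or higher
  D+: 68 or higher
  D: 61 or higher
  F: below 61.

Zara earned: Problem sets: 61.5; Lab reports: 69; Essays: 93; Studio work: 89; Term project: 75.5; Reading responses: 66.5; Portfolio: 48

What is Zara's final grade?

Essays (93) > Studio work (89), so Studio work counts as 93.
Term project score 75.5 ≥ 60: minimum met.
Weighted total:
  Problem sets 61.5 × 0.08 = 4.92
  Lab reports 69 × 0.35 = 24.15
  Essays 93 × 0.13 = 12.09
  Studio work 93 × 0.08 = 7.44
  Term project 75.5 × 0.18 = 13.59
  Reading responses 66.5 × 0.13 = 8.645
  Portfolio 48 × 0.05 = 2.4
Sum = 73.235
73.235 is ≥ 71 and < 74 → C-

C-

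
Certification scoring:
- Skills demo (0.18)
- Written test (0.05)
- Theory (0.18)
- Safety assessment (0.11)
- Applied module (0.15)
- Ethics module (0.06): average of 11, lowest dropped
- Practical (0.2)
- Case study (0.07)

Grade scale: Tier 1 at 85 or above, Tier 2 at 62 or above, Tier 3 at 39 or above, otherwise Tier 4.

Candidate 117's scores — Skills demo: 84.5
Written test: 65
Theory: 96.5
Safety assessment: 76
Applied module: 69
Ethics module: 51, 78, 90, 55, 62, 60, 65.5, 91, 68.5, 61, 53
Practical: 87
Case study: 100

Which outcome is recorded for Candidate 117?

Tier 2

Ethics module: drop 51 → average of remaining 10 = 684/10 = 68.4
Weighted total:
  Skills demo 84.5 × 0.18 = 15.21
  Written test 65 × 0.05 = 3.25
  Theory 96.5 × 0.18 = 17.37
  Safety assessment 76 × 0.11 = 8.36
  Applied module 69 × 0.15 = 10.35
  Ethics module 68.4 × 0.06 = 4.104
  Practical 87 × 0.2 = 17.4
  Case study 100 × 0.07 = 7
Sum = 83.044
83.044 is ≥ 62 and < 85 → Tier 2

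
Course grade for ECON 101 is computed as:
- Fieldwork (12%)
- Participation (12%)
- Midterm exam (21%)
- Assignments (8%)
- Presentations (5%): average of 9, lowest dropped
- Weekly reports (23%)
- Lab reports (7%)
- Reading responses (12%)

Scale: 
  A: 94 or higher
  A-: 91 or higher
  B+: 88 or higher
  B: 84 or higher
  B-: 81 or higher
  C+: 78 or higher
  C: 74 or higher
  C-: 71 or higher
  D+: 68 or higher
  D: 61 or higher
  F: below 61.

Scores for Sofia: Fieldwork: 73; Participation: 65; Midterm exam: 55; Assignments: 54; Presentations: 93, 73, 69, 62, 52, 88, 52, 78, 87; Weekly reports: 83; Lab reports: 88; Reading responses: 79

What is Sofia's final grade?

D+

Presentations: drop 52 → average of remaining 8 = 602/8 = 75.25
Weighted total:
  Fieldwork 73 × 0.12 = 8.76
  Participation 65 × 0.12 = 7.8
  Midterm exam 55 × 0.21 = 11.55
  Assignments 54 × 0.08 = 4.32
  Presentations 75.25 × 0.05 = 3.7625
  Weekly reports 83 × 0.23 = 19.09
  Lab reports 88 × 0.07 = 6.16
  Reading responses 79 × 0.12 = 9.48
Sum = 70.9225
70.9225 is ≥ 68 and < 71 → D+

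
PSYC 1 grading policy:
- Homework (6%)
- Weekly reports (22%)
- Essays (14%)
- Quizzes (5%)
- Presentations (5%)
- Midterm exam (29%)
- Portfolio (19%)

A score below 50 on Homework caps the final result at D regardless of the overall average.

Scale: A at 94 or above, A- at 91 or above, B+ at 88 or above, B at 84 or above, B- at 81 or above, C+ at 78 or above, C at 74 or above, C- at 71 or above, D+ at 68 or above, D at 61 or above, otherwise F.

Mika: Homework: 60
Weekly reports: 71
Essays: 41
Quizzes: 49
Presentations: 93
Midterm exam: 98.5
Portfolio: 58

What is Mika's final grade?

C-

Homework score 60 ≥ 50: minimum met.
Weighted total:
  Homework 60 × 0.06 = 3.6
  Weekly reports 71 × 0.22 = 15.62
  Essays 41 × 0.14 = 5.74
  Quizzes 49 × 0.05 = 2.45
  Presentations 93 × 0.05 = 4.65
  Midterm exam 98.5 × 0.29 = 28.565
  Portfolio 58 × 0.19 = 11.02
Sum = 71.645
71.645 is ≥ 71 and < 74 → C-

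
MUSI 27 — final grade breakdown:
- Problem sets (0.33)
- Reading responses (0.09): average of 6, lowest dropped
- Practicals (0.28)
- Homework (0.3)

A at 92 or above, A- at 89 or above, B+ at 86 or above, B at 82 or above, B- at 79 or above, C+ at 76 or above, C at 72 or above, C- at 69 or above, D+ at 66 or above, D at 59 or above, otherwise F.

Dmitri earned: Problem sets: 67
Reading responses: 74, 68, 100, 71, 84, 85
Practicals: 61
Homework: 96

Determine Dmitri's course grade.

Reading responses: drop 68 → average of remaining 5 = 414/5 = 82.8
Weighted total:
  Problem sets 67 × 0.33 = 22.11
  Reading responses 82.8 × 0.09 = 7.452
  Practicals 61 × 0.28 = 17.08
  Homework 96 × 0.3 = 28.8
Sum = 75.442
75.442 is ≥ 72 and < 76 → C

C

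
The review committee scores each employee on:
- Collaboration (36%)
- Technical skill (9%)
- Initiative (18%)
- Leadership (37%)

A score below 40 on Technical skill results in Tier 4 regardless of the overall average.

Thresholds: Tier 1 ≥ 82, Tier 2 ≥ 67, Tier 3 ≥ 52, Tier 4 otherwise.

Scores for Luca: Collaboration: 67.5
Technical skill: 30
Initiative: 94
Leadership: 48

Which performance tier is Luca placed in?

Technical skill score 30 < 40: minimum not met.
Weighted total:
  Collaboration 67.5 × 0.36 = 24.3
  Technical skill 30 × 0.09 = 2.7
  Initiative 94 × 0.18 = 16.92
  Leadership 48 × 0.37 = 17.76
Sum = 61.68
Because the Technical skill minimum was not met, the result is Tier 4.

Tier 4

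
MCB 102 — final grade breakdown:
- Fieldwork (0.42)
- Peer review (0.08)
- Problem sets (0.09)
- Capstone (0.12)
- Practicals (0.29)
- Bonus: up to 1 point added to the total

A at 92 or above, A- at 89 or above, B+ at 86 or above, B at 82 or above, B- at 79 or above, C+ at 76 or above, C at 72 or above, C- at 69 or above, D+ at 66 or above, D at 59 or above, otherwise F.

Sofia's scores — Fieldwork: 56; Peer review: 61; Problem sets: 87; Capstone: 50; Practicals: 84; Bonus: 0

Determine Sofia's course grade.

Weighted total:
  Fieldwork 56 × 0.42 = 23.52
  Peer review 61 × 0.08 = 4.88
  Problem sets 87 × 0.09 = 7.83
  Capstone 50 × 0.12 = 6
  Practicals 84 × 0.29 = 24.36
Sum = 66.59
Bonus: 66.59 + 0 = 66.59
66.59 is ≥ 66 and < 69 → D+

D+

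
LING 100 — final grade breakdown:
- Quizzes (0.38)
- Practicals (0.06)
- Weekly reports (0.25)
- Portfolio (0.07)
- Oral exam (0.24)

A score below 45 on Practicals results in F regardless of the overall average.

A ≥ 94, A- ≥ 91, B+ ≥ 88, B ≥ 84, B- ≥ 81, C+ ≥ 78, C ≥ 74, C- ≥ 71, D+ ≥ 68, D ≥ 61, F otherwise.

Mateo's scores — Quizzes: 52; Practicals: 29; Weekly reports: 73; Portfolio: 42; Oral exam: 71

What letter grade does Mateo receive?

F

Practicals score 29 < 45: minimum not met.
Weighted total:
  Quizzes 52 × 0.38 = 19.76
  Practicals 29 × 0.06 = 1.74
  Weekly reports 73 × 0.25 = 18.25
  Portfolio 42 × 0.07 = 2.94
  Oral exam 71 × 0.24 = 17.04
Sum = 59.73
Because the Practicals minimum was not met, the result is F.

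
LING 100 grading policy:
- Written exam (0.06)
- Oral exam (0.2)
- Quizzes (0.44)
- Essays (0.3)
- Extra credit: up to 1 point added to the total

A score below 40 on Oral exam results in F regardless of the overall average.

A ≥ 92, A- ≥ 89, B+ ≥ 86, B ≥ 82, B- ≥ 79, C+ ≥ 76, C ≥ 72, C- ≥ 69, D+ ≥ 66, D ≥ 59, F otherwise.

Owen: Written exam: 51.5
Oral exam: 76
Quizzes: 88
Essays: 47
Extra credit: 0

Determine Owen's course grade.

Oral exam score 76 ≥ 40: minimum met.
Weighted total:
  Written exam 51.5 × 0.06 = 3.09
  Oral exam 76 × 0.2 = 15.2
  Quizzes 88 × 0.44 = 38.72
  Essays 47 × 0.3 = 14.1
Sum = 71.11
Extra credit: 71.11 + 0 = 71.11
71.11 is ≥ 69 and < 72 → C-

C-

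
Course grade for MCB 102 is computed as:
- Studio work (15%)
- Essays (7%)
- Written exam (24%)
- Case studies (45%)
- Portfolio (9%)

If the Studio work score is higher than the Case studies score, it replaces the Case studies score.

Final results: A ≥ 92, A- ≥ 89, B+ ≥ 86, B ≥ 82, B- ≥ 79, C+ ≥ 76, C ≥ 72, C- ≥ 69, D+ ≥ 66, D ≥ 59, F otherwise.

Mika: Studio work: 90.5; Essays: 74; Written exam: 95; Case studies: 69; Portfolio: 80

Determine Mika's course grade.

Studio work (90.5) > Case studies (69), so Case studies counts as 90.5.
Weighted total:
  Studio work 90.5 × 0.15 = 13.575
  Essays 74 × 0.07 = 5.18
  Written exam 95 × 0.24 = 22.8
  Case studies 90.5 × 0.45 = 40.725
  Portfolio 80 × 0.09 = 7.2
Sum = 89.48
89.48 is ≥ 89 and < 92 → A-

A-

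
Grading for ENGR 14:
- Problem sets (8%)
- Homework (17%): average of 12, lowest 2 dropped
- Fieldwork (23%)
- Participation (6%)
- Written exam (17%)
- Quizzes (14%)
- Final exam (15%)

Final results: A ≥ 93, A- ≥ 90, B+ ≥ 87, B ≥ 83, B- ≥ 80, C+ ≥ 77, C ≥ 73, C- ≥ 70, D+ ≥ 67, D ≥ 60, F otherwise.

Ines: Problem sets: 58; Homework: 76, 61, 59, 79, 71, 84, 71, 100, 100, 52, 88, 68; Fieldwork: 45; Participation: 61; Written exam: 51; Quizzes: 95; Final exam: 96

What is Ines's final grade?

D+

Homework: drop 52, 59 → average of remaining 10 = 798/10 = 79.8
Weighted total:
  Problem sets 58 × 0.08 = 4.64
  Homework 79.8 × 0.17 = 13.566
  Fieldwork 45 × 0.23 = 10.35
  Participation 61 × 0.06 = 3.66
  Written exam 51 × 0.17 = 8.67
  Quizzes 95 × 0.14 = 13.3
  Final exam 96 × 0.15 = 14.4
Sum = 68.586
68.586 is ≥ 67 and < 70 → D+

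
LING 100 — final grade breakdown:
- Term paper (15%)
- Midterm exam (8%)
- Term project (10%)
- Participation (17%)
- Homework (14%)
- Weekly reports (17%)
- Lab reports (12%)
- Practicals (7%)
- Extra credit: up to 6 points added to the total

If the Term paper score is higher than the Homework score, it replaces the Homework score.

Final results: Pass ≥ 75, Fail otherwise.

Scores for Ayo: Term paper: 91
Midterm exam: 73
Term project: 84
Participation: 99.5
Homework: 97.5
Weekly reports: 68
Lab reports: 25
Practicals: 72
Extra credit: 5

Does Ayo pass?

Pass

Term paper (91) ≤ Homework (97.5), so Homework stays at 97.5.
Weighted total:
  Term paper 91 × 0.15 = 13.65
  Midterm exam 73 × 0.08 = 5.84
  Term project 84 × 0.1 = 8.4
  Participation 99.5 × 0.17 = 16.915
  Homework 97.5 × 0.14 = 13.65
  Weekly reports 68 × 0.17 = 11.56
  Lab reports 25 × 0.12 = 3
  Practicals 72 × 0.07 = 5.04
Sum = 78.055
Extra credit: 78.055 + 5 = 83.055
83.055 ≥ 75 → Pass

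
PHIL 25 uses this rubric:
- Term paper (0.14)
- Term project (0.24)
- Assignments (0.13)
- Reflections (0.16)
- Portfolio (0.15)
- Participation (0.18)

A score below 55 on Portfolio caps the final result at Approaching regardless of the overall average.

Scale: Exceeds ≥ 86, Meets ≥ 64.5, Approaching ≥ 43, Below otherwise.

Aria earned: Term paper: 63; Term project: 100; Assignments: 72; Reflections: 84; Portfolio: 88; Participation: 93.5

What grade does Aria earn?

Meets

Portfolio score 88 ≥ 55: minimum met.
Weighted total:
  Term paper 63 × 0.14 = 8.82
  Term project 100 × 0.24 = 24
  Assignments 72 × 0.13 = 9.36
  Reflections 84 × 0.16 = 13.44
  Portfolio 88 × 0.15 = 13.2
  Participation 93.5 × 0.18 = 16.83
Sum = 85.65
85.65 is ≥ 64.5 and < 86 → Meets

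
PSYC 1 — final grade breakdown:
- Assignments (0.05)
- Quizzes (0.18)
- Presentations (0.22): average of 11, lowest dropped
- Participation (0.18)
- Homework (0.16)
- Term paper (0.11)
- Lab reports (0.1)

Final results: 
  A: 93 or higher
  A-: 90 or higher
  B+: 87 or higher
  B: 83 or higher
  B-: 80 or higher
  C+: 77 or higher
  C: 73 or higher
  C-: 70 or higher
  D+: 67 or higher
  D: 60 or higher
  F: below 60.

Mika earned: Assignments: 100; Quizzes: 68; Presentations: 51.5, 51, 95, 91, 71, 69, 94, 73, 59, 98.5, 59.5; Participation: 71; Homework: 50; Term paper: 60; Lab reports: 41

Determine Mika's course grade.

D

Presentations: drop 51 → average of remaining 10 = 761.5/10 = 76.15
Weighted total:
  Assignments 100 × 0.05 = 5
  Quizzes 68 × 0.18 = 12.24
  Presentations 76.15 × 0.22 = 16.753
  Participation 71 × 0.18 = 12.78
  Homework 50 × 0.16 = 8
  Term paper 60 × 0.11 = 6.6
  Lab reports 41 × 0.1 = 4.1
Sum = 65.473
65.473 is ≥ 60 and < 67 → D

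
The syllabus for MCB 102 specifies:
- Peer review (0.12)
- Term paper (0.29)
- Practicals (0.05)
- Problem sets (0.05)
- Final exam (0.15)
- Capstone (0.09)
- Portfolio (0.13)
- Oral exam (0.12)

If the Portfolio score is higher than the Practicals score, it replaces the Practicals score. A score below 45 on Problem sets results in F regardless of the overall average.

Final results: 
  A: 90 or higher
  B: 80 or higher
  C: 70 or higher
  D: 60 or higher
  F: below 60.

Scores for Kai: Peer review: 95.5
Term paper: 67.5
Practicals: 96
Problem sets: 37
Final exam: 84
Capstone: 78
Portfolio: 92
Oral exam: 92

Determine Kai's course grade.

F

Portfolio (92) ≤ Practicals (96), so Practicals stays at 96.
Problem sets score 37 < 45: minimum not met.
Weighted total:
  Peer review 95.5 × 0.12 = 11.46
  Term paper 67.5 × 0.29 = 19.575
  Practicals 96 × 0.05 = 4.8
  Problem sets 37 × 0.05 = 1.85
  Final exam 84 × 0.15 = 12.6
  Capstone 78 × 0.09 = 7.02
  Portfolio 92 × 0.13 = 11.96
  Oral exam 92 × 0.12 = 11.04
Sum = 80.305
Because the Problem sets minimum was not met, the result is F.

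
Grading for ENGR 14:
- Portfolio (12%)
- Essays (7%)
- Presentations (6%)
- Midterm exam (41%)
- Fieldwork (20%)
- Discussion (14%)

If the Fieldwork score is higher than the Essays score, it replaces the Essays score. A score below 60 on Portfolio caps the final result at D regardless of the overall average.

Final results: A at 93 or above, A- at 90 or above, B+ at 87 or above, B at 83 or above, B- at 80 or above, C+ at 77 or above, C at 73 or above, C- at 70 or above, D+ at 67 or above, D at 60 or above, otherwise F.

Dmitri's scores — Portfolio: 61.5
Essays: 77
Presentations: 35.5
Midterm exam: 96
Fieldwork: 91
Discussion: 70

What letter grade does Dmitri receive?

B

Fieldwork (91) > Essays (77), so Essays counts as 91.
Portfolio score 61.5 ≥ 60: minimum met.
Weighted total:
  Portfolio 61.5 × 0.12 = 7.38
  Essays 91 × 0.07 = 6.37
  Presentations 35.5 × 0.06 = 2.13
  Midterm exam 96 × 0.41 = 39.36
  Fieldwork 91 × 0.2 = 18.2
  Discussion 70 × 0.14 = 9.8
Sum = 83.24
83.24 is ≥ 83 and < 87 → B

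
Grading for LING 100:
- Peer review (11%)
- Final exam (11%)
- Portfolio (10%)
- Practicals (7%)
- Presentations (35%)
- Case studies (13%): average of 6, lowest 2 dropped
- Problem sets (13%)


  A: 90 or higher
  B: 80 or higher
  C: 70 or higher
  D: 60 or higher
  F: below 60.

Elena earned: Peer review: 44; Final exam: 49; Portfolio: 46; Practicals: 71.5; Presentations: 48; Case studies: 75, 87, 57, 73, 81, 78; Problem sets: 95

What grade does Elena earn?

F

Case studies: drop 57, 73 → average of remaining 4 = 321/4 = 80.25
Weighted total:
  Peer review 44 × 0.11 = 4.84
  Final exam 49 × 0.11 = 5.39
  Portfolio 46 × 0.1 = 4.6
  Practicals 71.5 × 0.07 = 5.005
  Presentations 48 × 0.35 = 16.8
  Case studies 80.25 × 0.13 = 10.4325
  Problem sets 95 × 0.13 = 12.35
Sum = 59.4175
59.4175 < 60 → F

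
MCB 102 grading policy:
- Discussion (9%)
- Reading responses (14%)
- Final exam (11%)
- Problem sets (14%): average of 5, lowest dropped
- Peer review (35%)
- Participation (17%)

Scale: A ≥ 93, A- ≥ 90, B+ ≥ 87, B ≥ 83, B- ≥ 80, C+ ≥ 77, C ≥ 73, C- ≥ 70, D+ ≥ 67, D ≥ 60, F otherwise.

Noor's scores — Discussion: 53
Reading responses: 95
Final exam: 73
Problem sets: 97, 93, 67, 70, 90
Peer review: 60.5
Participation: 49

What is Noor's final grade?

D+

Problem sets: drop 67 → average of remaining 4 = 350/4 = 87.5
Weighted total:
  Discussion 53 × 0.09 = 4.77
  Reading responses 95 × 0.14 = 13.3
  Final exam 73 × 0.11 = 8.03
  Problem sets 87.5 × 0.14 = 12.25
  Peer review 60.5 × 0.35 = 21.175
  Participation 49 × 0.17 = 8.33
Sum = 67.855
67.855 is ≥ 67 and < 70 → D+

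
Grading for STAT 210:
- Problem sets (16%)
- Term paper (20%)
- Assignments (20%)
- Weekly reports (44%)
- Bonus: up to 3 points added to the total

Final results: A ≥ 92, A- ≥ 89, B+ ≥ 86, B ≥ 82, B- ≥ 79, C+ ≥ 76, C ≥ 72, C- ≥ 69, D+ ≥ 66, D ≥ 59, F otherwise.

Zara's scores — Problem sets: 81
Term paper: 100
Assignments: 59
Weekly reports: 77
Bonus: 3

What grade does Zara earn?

B-

Weighted total:
  Problem sets 81 × 0.16 = 12.96
  Term paper 100 × 0.2 = 20
  Assignments 59 × 0.2 = 11.8
  Weekly reports 77 × 0.44 = 33.88
Sum = 78.64
Bonus: 78.64 + 3 = 81.64
81.64 is ≥ 79 and < 82 → B-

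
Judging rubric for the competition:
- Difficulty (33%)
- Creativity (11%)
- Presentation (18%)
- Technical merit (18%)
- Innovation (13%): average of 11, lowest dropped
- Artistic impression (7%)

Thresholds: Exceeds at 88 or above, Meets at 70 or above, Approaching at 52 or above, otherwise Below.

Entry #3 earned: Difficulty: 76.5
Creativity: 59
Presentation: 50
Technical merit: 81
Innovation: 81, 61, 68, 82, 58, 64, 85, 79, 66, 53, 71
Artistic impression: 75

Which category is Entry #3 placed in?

Approaching

Innovation: drop 53 → average of remaining 10 = 715/10 = 71.5
Weighted total:
  Difficulty 76.5 × 0.33 = 25.245
  Creativity 59 × 0.11 = 6.49
  Presentation 50 × 0.18 = 9
  Technical merit 81 × 0.18 = 14.58
  Innovation 71.5 × 0.13 = 9.295
  Artistic impression 75 × 0.07 = 5.25
Sum = 69.86
69.86 is ≥ 52 and < 70 → Approaching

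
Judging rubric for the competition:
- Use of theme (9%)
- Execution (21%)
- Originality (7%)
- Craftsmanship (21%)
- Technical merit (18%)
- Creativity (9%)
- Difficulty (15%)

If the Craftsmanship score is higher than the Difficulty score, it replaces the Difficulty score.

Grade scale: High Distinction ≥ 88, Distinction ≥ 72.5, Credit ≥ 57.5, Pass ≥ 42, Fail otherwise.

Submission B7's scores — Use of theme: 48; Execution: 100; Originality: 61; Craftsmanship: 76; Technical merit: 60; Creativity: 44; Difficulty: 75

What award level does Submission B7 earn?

Craftsmanship (76) > Difficulty (75), so Difficulty counts as 76.
Weighted total:
  Use of theme 48 × 0.09 = 4.32
  Execution 100 × 0.21 = 21
  Originality 61 × 0.07 = 4.27
  Craftsmanship 76 × 0.21 = 15.96
  Technical merit 60 × 0.18 = 10.8
  Creativity 44 × 0.09 = 3.96
  Difficulty 76 × 0.15 = 11.4
Sum = 71.71
71.71 is ≥ 57.5 and < 72.5 → Credit

Credit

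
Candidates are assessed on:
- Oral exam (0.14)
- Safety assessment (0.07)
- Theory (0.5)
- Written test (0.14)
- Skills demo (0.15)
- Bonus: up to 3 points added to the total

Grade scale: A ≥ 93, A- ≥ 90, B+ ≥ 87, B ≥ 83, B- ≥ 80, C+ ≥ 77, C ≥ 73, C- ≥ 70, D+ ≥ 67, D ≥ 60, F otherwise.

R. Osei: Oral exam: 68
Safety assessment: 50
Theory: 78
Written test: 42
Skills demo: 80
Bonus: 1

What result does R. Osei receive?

Weighted total:
  Oral exam 68 × 0.14 = 9.52
  Safety assessment 50 × 0.07 = 3.5
  Theory 78 × 0.5 = 39
  Written test 42 × 0.14 = 5.88
  Skills demo 80 × 0.15 = 12
Sum = 69.9
Bonus: 69.9 + 1 = 70.9
70.9 is ≥ 70 and < 73 → C-

C-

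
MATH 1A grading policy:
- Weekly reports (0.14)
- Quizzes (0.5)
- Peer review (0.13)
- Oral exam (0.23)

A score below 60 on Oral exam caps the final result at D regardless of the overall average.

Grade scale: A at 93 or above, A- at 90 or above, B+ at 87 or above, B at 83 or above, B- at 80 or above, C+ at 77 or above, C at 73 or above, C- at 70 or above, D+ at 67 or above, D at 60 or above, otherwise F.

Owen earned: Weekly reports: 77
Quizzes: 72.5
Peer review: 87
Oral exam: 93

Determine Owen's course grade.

Oral exam score 93 ≥ 60: minimum met.
Weighted total:
  Weekly reports 77 × 0.14 = 10.78
  Quizzes 72.5 × 0.5 = 36.25
  Peer review 87 × 0.13 = 11.31
  Oral exam 93 × 0.23 = 21.39
Sum = 79.73
79.73 is ≥ 77 and < 80 → C+

C+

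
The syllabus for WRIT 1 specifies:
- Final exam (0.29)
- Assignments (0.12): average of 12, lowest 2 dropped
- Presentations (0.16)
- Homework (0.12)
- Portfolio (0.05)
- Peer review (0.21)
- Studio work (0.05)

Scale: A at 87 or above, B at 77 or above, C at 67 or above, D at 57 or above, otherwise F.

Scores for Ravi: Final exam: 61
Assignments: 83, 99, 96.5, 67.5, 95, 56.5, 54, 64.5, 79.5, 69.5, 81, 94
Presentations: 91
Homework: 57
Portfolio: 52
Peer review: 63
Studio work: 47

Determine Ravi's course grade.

C

Assignments: drop 54, 56.5 → average of remaining 10 = 829.5/10 = 82.95
Weighted total:
  Final exam 61 × 0.29 = 17.69
  Assignments 82.95 × 0.12 = 9.954
  Presentations 91 × 0.16 = 14.56
  Homework 57 × 0.12 = 6.84
  Portfolio 52 × 0.05 = 2.6
  Peer review 63 × 0.21 = 13.23
  Studio work 47 × 0.05 = 2.35
Sum = 67.224
67.224 is ≥ 67 and < 77 → C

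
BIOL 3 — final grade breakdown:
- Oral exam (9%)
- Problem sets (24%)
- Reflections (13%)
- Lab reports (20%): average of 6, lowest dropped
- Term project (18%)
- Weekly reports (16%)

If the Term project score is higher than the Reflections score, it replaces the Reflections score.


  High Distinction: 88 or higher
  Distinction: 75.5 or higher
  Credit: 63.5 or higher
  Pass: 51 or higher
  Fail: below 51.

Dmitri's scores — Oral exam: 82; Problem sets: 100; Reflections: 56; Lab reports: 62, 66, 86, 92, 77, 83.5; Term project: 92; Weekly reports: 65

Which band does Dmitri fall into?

Lab reports: drop 62 → average of remaining 5 = 404.5/5 = 80.9
Term project (92) > Reflections (56), so Reflections counts as 92.
Weighted total:
  Oral exam 82 × 0.09 = 7.38
  Problem sets 100 × 0.24 = 24
  Reflections 92 × 0.13 = 11.96
  Lab reports 80.9 × 0.2 = 16.18
  Term project 92 × 0.18 = 16.56
  Weekly reports 65 × 0.16 = 10.4
Sum = 86.48
86.48 is ≥ 75.5 and < 88 → Distinction

Distinction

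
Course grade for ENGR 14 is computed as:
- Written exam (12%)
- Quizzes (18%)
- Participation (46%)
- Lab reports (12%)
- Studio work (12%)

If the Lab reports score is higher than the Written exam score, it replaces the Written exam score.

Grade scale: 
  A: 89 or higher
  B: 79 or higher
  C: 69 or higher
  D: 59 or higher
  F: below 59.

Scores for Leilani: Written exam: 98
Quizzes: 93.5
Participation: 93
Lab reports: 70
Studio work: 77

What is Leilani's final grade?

Lab reports (70) ≤ Written exam (98), so Written exam stays at 98.
Weighted total:
  Written exam 98 × 0.12 = 11.76
  Quizzes 93.5 × 0.18 = 16.83
  Participation 93 × 0.46 = 42.78
  Lab reports 70 × 0.12 = 8.4
  Studio work 77 × 0.12 = 9.24
Sum = 89.01
89.01 ≥ 89 → A

A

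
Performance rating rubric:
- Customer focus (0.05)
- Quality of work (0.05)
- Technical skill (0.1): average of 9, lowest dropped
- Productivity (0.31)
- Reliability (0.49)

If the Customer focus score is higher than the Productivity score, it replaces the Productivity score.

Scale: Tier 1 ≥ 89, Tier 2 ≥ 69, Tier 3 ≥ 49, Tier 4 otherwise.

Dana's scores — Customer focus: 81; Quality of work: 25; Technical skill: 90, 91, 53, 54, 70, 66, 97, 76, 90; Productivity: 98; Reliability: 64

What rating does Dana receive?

Technical skill: drop 53 → average of remaining 8 = 634/8 = 79.25
Customer focus (81) ≤ Productivity (98), so Productivity stays at 98.
Weighted total:
  Customer focus 81 × 0.05 = 4.05
  Quality of work 25 × 0.05 = 1.25
  Technical skill 79.25 × 0.1 = 7.925
  Productivity 98 × 0.31 = 30.38
  Reliability 64 × 0.49 = 31.36
Sum = 74.965
74.965 is ≥ 69 and < 89 → Tier 2

Tier 2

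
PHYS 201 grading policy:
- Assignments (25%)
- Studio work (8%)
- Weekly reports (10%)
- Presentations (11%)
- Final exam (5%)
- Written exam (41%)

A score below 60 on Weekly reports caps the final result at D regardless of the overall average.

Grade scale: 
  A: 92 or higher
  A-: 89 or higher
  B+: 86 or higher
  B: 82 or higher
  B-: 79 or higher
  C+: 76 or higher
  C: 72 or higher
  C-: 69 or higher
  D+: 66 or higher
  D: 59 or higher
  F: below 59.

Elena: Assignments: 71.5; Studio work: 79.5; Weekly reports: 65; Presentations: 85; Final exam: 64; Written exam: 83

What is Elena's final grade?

Weekly reports score 65 ≥ 60: minimum met.
Weighted total:
  Assignments 71.5 × 0.25 = 17.875
  Studio work 79.5 × 0.08 = 6.36
  Weekly reports 65 × 0.1 = 6.5
  Presentations 85 × 0.11 = 9.35
  Final exam 64 × 0.05 = 3.2
  Written exam 83 × 0.41 = 34.03
Sum = 77.315
77.315 is ≥ 76 and < 79 → C+

C+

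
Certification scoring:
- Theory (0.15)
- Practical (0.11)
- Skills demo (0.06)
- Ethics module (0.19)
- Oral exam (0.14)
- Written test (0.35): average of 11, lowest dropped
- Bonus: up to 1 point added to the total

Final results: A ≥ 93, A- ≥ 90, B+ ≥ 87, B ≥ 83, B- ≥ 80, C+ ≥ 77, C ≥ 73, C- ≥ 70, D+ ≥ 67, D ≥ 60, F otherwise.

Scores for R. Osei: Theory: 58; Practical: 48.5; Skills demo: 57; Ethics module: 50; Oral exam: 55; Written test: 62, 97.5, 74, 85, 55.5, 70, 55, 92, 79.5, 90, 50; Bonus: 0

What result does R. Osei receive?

Written test: drop 50 → average of remaining 10 = 760.5/10 = 76.05
Weighted total:
  Theory 58 × 0.15 = 8.7
  Practical 48.5 × 0.11 = 5.335
  Skills demo 57 × 0.06 = 3.42
  Ethics module 50 × 0.19 = 9.5
  Oral exam 55 × 0.14 = 7.7
  Written test 76.05 × 0.35 = 26.6175
Sum = 61.2725
Bonus: 61.2725 + 0 = 61.2725
61.2725 is ≥ 60 and < 67 → D

D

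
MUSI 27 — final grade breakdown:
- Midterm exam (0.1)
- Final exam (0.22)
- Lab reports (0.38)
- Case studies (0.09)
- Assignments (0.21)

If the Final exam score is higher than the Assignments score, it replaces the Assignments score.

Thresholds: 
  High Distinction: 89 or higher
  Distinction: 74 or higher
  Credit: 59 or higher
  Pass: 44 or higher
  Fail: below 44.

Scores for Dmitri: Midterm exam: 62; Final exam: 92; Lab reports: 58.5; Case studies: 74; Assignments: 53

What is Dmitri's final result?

Distinction

Final exam (92) > Assignments (53), so Assignments counts as 92.
Weighted total:
  Midterm exam 62 × 0.1 = 6.2
  Final exam 92 × 0.22 = 20.24
  Lab reports 58.5 × 0.38 = 22.23
  Case studies 74 × 0.09 = 6.66
  Assignments 92 × 0.21 = 19.32
Sum = 74.65
74.65 is ≥ 74 and < 89 → Distinction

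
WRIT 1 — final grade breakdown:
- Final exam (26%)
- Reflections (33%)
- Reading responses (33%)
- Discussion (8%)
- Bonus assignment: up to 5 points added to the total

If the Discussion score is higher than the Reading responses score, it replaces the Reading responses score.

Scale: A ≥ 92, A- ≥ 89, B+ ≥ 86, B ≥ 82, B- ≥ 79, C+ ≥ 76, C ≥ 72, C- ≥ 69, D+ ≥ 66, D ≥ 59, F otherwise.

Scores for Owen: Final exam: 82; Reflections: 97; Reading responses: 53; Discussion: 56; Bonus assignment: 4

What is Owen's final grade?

Discussion (56) > Reading responses (53), so Reading responses counts as 56.
Weighted total:
  Final exam 82 × 0.26 = 21.32
  Reflections 97 × 0.33 = 32.01
  Reading responses 56 × 0.33 = 18.48
  Discussion 56 × 0.08 = 4.48
Sum = 76.29
Bonus assignment: 76.29 + 4 = 80.29
80.29 is ≥ 79 and < 82 → B-

B-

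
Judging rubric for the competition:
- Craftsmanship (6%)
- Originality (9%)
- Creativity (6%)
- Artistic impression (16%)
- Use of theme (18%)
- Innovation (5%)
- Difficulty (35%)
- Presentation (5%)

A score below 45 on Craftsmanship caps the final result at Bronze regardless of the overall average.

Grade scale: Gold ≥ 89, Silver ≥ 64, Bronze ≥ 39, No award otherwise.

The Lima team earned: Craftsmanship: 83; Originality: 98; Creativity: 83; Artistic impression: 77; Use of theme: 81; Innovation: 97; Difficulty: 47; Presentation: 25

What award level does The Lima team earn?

Craftsmanship score 83 ≥ 45: minimum met.
Weighted total:
  Craftsmanship 83 × 0.06 = 4.98
  Originality 98 × 0.09 = 8.82
  Creativity 83 × 0.06 = 4.98
  Artistic impression 77 × 0.16 = 12.32
  Use of theme 81 × 0.18 = 14.58
  Innovation 97 × 0.05 = 4.85
  Difficulty 47 × 0.35 = 16.45
  Presentation 25 × 0.05 = 1.25
Sum = 68.23
68.23 is ≥ 64 and < 89 → Silver

Silver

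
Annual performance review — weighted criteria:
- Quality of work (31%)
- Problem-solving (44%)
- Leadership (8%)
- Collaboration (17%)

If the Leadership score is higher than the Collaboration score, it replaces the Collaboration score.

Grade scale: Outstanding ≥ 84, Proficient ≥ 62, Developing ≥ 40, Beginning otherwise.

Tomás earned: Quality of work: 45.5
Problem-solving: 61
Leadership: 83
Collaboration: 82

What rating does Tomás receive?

Developing

Leadership (83) > Collaboration (82), so Collaboration counts as 83.
Weighted total:
  Quality of work 45.5 × 0.31 = 14.105
  Problem-solving 61 × 0.44 = 26.84
  Leadership 83 × 0.08 = 6.64
  Collaboration 83 × 0.17 = 14.11
Sum = 61.695
61.695 is ≥ 40 and < 62 → Developing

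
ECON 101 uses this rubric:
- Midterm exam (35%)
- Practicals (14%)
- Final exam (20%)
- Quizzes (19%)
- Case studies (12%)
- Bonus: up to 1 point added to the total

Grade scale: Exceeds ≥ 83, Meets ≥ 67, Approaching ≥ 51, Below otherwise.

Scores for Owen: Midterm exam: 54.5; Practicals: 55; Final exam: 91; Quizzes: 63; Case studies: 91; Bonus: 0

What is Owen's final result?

Meets

Weighted total:
  Midterm exam 54.5 × 0.35 = 19.075
  Practicals 55 × 0.14 = 7.7
  Final exam 91 × 0.2 = 18.2
  Quizzes 63 × 0.19 = 11.97
  Case studies 91 × 0.12 = 10.92
Sum = 67.865
Bonus: 67.865 + 0 = 67.865
67.865 is ≥ 67 and < 83 → Meets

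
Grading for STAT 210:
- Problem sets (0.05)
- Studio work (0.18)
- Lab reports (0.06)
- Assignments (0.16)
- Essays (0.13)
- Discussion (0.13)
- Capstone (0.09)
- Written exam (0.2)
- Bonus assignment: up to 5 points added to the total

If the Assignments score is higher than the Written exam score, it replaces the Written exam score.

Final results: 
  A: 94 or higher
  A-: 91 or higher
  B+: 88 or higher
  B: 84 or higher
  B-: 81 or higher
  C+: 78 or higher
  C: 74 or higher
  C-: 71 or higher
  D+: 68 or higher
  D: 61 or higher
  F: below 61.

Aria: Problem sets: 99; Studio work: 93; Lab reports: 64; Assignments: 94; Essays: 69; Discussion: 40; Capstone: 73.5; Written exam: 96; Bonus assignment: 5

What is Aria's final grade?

B

Assignments (94) ≤ Written exam (96), so Written exam stays at 96.
Weighted total:
  Problem sets 99 × 0.05 = 4.95
  Studio work 93 × 0.18 = 16.74
  Lab reports 64 × 0.06 = 3.84
  Assignments 94 × 0.16 = 15.04
  Essays 69 × 0.13 = 8.97
  Discussion 40 × 0.13 = 5.2
  Capstone 73.5 × 0.09 = 6.615
  Written exam 96 × 0.2 = 19.2
Sum = 80.555
Bonus assignment: 80.555 + 5 = 85.555
85.555 is ≥ 84 and < 88 → B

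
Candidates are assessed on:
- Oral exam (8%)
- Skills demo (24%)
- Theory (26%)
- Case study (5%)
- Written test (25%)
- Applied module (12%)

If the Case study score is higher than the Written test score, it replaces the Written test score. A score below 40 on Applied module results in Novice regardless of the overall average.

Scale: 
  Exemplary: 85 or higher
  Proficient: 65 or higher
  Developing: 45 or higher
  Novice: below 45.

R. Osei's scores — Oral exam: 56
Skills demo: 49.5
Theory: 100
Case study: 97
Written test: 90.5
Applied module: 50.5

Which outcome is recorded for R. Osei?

Proficient

Case study (97) > Written test (90.5), so Written test counts as 97.
Applied module score 50.5 ≥ 40: minimum met.
Weighted total:
  Oral exam 56 × 0.08 = 4.48
  Skills demo 49.5 × 0.24 = 11.88
  Theory 100 × 0.26 = 26
  Case study 97 × 0.05 = 4.85
  Written test 97 × 0.25 = 24.25
  Applied module 50.5 × 0.12 = 6.06
Sum = 77.52
77.52 is ≥ 65 and < 85 → Proficient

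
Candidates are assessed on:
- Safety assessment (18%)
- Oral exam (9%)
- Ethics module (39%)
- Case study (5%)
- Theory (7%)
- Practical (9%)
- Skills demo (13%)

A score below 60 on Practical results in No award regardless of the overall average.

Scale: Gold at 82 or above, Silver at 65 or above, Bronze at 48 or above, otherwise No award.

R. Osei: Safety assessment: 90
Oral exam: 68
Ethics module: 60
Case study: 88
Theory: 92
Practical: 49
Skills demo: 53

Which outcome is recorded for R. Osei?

No award

Practical score 49 < 60: minimum not met.
Weighted total:
  Safety assessment 90 × 0.18 = 16.2
  Oral exam 68 × 0.09 = 6.12
  Ethics module 60 × 0.39 = 23.4
  Case study 88 × 0.05 = 4.4
  Theory 92 × 0.07 = 6.44
  Practical 49 × 0.09 = 4.41
  Skills demo 53 × 0.13 = 6.89
Sum = 67.86
Because the Practical minimum was not met, the result is No award.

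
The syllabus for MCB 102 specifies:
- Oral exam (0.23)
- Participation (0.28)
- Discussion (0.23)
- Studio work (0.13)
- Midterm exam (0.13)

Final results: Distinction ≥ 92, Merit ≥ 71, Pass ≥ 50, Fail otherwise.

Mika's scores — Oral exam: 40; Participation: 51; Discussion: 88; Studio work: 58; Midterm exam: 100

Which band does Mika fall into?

Weighted total:
  Oral exam 40 × 0.23 = 9.2
  Participation 51 × 0.28 = 14.28
  Discussion 88 × 0.23 = 20.24
  Studio work 58 × 0.13 = 7.54
  Midterm exam 100 × 0.13 = 13
Sum = 64.26
64.26 is ≥ 50 and < 71 → Pass

Pass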